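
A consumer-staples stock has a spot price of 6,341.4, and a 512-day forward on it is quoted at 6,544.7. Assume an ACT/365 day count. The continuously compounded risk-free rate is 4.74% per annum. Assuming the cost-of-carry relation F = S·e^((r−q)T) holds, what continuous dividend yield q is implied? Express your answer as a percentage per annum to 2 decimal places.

2.49%

From F = S·e^((r−q)T): (r − q) = ln(F/S)/T
ln(6544.7/6341.4) = ln(1.032059) = 0.031556
(r − q) = 0.031556 / (512/365) = 0.022496
q = r − ln(F/S)/T = 0.0474 − 0.022496 = 0.024904
q = 2.49%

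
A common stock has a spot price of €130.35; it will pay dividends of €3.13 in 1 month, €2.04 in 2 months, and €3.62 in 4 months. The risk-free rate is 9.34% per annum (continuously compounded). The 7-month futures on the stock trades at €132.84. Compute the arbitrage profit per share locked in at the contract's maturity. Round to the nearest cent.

PV(dividends) I = 3.13·e^(−0.0934·1/12) + 2.04·e^(−0.0934·2/12) + 3.62·e^(−0.0934·4/12) = 8.6233
Fair futures F* = (S − I)·e^(rT) = (130.35 − 8.6233)·e^0.054483 = 121.7267 × 1.055995 = 128.5428
Market €132.84 > fair 128.5428: forward overpriced → cash-and-carry (borrow at r, buy the stock and collect the dividends, short the forward).
Profit at T = |F_mkt − F*| = |132.84 − 128.5428| = €4.30 per share

€4.30 per share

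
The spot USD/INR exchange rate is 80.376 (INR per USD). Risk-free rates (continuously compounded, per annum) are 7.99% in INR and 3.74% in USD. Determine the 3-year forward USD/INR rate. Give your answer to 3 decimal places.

F = S·e^((r_INR − r_USD)T) = 80.376 · e^((0.0799 − 0.0374) × 3)
= 80.376 · e^0.127500 = 80.376 × 1.135985
F = 91.306 INR per USD

91.306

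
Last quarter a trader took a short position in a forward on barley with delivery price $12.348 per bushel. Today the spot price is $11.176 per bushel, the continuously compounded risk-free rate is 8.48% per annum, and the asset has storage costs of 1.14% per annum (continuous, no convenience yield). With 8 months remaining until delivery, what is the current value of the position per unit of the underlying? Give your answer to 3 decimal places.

$0.408 per bushel

Current fair forward for the remaining 8 months: F = S·e^((r + u)·T), (r + u) = 0.0848 + 0.0114 = 0.0962
F = 11.176 · e^(0.0962 × 8/12) = 11.176 × 1.066235 = 11.9162
Value of long forward = (F − K)·e^(−rT) = (11.9162 − 12.348) · e^(−0.0848·8/12)
= -0.4318 × 0.945035 = -0.408
Short position value = −(long value) = $0.408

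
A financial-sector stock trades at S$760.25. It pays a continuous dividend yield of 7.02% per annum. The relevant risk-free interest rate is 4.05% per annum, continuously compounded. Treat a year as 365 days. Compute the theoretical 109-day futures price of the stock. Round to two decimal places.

F = S·e^((r − q)T) = 760.25 · e^((0.0405 − 0.0702) × 109/365)
= 760.25 · e^-0.008869 = 760.25 × 0.991170
F = S$753.54

S$753.54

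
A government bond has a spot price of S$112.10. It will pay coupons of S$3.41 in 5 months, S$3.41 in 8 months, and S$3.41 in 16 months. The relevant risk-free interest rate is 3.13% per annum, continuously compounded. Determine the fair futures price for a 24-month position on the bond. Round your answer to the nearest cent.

PV(coupons) I = 3.41·e^(−0.0313·5/12) + 3.41·e^(−0.0313·8/12) + 3.41·e^(−0.0313·16/12)
I = 3.3658 + 3.3396 + 3.2706 = 9.9760
F = (S − I)·e^(rT) = (112.10 − 9.9760) · e^(0.0313·24/12)
= 102.1240 · e^0.062600 = 102.1240 × 1.064601 = S$108.72

S$108.72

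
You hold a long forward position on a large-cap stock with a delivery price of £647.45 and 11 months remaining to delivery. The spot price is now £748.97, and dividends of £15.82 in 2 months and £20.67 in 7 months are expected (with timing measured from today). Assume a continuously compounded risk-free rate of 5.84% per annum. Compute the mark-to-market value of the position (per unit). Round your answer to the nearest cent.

PV(remaining dividends) I = 15.82·e^(−0.0584·2/12) + 20.67·e^(−0.0584·7/12) = 35.6445
Current forward F = (S − I)·e^(rT) = (748.97 − 35.6445)·e^(0.0584·11/12) = 713.3255 × 1.054992 = 752.5527
Value (long) = (F − K)·e^(−rT) = (752.5527 − 647.45) × 0.947874 = 99.6241
Value = £99.62

£99.62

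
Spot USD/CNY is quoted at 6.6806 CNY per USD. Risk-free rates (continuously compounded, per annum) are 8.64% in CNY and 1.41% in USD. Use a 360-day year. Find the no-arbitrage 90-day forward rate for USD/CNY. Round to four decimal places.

6.8024

F = S·e^((r_CNY − r_USD)T) = 6.6806 · e^((0.0864 − 0.0141) × 90/360)
= 6.6806 · e^0.018075 = 6.6806 × 1.018239
F = 6.8024 CNY per USD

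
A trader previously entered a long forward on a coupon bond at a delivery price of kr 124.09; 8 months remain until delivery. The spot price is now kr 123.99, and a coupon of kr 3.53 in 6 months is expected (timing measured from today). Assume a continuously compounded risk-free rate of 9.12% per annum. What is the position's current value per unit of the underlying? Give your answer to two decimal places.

PV(remaining coupons) I = 3.53·e^(−0.0912·6/12) = 3.3726
Current forward F = (S − I)·e^(rT) = (123.99 − 3.3726)·e^(0.0912·8/12) = 120.6174 × 1.062686 = 128.1784
Value (long) = (F − K)·e^(−rT) = (128.1784 − 124.09) × 0.941011 = 3.8472
Value = kr 3.85

kr 3.85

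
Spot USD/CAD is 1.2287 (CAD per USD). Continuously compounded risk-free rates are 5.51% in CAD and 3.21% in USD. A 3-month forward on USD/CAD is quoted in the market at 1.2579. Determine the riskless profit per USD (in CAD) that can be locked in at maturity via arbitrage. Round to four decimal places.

Fair forward: F* = S·e^(carry·T), with carry = (r_CAD − r_USD) = 0.0551 − 0.0321 = 0.0230
F* = 1.2287 · e^(0.0230 × 3/12) = 1.2287 · e^0.005750 = 1.2287 × 1.005767 = 1.2358
Market 1.2579 > fair 1.2358: forward overpriced → cash-and-carry (buy spot, short the forward).
At maturity, profit = |F_mkt − F*| = |1.2579 − 1.2358| = 0.0221 per USD (in CAD)

0.0221 per USD (in CAD)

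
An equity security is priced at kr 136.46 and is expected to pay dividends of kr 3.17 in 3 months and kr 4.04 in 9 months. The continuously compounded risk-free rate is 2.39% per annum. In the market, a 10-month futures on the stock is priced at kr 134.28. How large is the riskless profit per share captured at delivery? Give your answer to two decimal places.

kr 2.34 per share

PV(dividends) I = 3.17·e^(−0.0239·3/12) + 4.04·e^(−0.0239·9/12) = 7.1193
Fair futures F* = (S − I)·e^(rT) = (136.46 − 7.1193)·e^0.019917 = 129.3407 × 1.020117 = 131.9426
Market kr 134.28 > fair 131.9426: forward overpriced → cash-and-carry (borrow at r, buy the stock and collect the dividends, short the forward).
Profit at T = |F_mkt − F*| = |134.28 − 131.9426| = kr 2.34 per share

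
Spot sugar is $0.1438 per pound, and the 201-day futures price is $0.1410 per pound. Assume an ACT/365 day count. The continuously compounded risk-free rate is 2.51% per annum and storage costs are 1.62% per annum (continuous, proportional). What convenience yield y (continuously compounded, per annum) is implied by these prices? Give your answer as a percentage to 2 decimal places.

7.70%

F = S·e^((r+u−y)T) ⇒ (r+u−y) = ln(F/S)/T
ln(0.1410/0.1438) = -0.019664; /T ⇒ -0.035708
y = r + u − ln(F/S)/T = 0.0251 + 0.0162 + 0.035708 = 0.077008
y = 7.70%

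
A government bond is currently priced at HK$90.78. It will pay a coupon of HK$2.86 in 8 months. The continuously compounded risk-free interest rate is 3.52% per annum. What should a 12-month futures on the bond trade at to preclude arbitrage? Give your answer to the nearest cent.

PV(coupons) I = 2.86·e^(−0.0352·8/12)
I = 2.7937
F = (S − I)·e^(rT) = (90.78 − 2.7937) · e^(0.0352·12/12)
= 87.9863 · e^0.035200 = 87.9863 × 1.035827 = HK$91.14

HK$91.14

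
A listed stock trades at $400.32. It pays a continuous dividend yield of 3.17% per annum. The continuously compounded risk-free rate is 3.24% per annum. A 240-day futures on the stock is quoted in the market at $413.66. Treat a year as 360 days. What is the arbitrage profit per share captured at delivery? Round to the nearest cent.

Fair futures: F* = S·e^(carry·T), with carry = (r − q) = 0.0324 − 0.0317 = 0.0007
F* = 400.32 · e^(0.0007 × 240/360) = 400.32 · e^0.000467 = 400.32 × 1.000467 = $400.5069
Market $413.66 > fair $400.5069: forward overpriced → cash-and-carry (buy spot, short the forward).
At maturity, profit = |F_mkt − F*| = |413.66 − 400.5069| = $13.15 per share

$13.15 per share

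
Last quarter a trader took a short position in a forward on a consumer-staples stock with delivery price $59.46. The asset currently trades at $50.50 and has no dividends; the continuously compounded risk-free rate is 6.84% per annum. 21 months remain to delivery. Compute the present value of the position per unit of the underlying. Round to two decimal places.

Current fair forward for the remaining 21 months: F = S·e^(r·T), r = 0.0684
F = 50.50 · e^(0.0684 × 21/12) = 50.50 × 1.127159 = 56.9215
Value of long forward = (F − K)·e^(−rT) = (56.9215 − 59.46) · e^(−0.0684·21/12)
= -2.5385 × 0.887187 = -2.25
Short position value = −(long value) = $2.25

$2.25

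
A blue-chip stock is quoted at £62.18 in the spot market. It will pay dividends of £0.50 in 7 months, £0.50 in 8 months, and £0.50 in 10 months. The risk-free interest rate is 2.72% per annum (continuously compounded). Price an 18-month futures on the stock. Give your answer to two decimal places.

PV(dividends) I = 0.50·e^(−0.0272·7/12) + 0.50·e^(−0.0272·8/12) + 0.50·e^(−0.0272·10/12)
I = 0.4921 + 0.4910 + 0.4888 = 1.4719
F = (S − I)·e^(rT) = (62.18 − 1.4719) · e^(0.0272·18/12)
= 60.7081 · e^0.040800 = 60.7081 × 1.041644 = £63.24

£63.24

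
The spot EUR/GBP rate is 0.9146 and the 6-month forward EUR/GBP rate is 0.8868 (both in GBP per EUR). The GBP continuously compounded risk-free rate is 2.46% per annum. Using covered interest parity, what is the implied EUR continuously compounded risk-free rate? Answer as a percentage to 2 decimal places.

F = S·e^((r_GBP − r_EUR)T) ⇒ r_EUR = r_GBP − ln(F/S)/T
ln(0.8868/0.9146) = -0.030867; /(6/12) = -0.061734
r_EUR = 0.0246 + 0.061734 = 0.086334
r_EUR = 8.63%

8.63%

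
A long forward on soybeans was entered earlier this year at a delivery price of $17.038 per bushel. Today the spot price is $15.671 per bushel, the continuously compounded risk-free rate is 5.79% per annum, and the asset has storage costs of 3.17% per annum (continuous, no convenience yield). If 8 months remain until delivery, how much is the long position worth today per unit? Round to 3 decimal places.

Current fair forward for the remaining 8 months: F = S·e^((r + u)·T), (r + u) = 0.0579 + 0.0317 = 0.0896
F = 15.671 · e^(0.0896 × 8/12) = 15.671 × 1.061553 = 16.6356
Value of long forward = (F − K)·e^(−rT) = (16.6356 − 17.038) · e^(−0.0579·8/12)
= -0.4024 × 0.962135 = -0.387

-$0.387 per bushel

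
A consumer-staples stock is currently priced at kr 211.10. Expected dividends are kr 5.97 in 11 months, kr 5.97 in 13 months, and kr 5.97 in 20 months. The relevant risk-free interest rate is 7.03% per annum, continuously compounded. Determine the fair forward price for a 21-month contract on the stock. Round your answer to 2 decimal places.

PV(dividends) I = 5.97·e^(−0.0703·11/12) + 5.97·e^(−0.0703·13/12) + 5.97·e^(−0.0703·20/12)
I = 5.5974 + 5.5322 + 5.3099 = 16.4395
F = (S − I)·e^(rT) = (211.10 − 16.4395) · e^(0.0703·21/12)
= 194.6605 · e^0.123025 = 194.6605 × 1.130913 = kr 220.14

kr 220.14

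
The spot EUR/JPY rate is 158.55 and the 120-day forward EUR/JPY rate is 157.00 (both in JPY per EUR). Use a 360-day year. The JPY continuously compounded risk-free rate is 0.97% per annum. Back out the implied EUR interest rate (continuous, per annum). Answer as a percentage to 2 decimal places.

F = S·e^((r_JPY − r_EUR)T) ⇒ r_EUR = r_JPY − ln(F/S)/T
ln(157.00/158.55) = -0.009824; /(120/360) = -0.029472
r_EUR = 0.0097 + 0.029472 = 0.039172
r_EUR = 3.92%

3.92%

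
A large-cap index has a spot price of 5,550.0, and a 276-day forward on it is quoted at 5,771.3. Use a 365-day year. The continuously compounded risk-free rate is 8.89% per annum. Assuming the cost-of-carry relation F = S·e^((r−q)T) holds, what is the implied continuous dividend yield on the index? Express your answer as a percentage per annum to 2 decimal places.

3.72%

From F = S·e^((r−q)T): (r − q) = ln(F/S)/T
ln(5771.3/5550.0) = ln(1.039874) = 0.039100
(r − q) = 0.039100 / (276/365) = 0.051708
q = r − ln(F/S)/T = 0.0889 − 0.051708 = 0.037192
q = 3.72%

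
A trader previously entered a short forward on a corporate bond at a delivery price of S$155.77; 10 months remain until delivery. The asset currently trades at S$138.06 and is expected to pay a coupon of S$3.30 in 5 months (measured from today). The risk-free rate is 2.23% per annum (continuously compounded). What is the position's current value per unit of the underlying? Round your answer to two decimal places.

S$18.11

PV(remaining coupons) I = 3.30·e^(−0.0223·5/12) = 3.2695
Current forward F = (S − I)·e^(rT) = (138.06 − 3.2695)·e^(0.0223·10/12) = 134.7905 × 1.018757 = 137.3188
Value (long) = (F − K)·e^(−rT) = (137.3188 − 155.77) × 0.981588 = -18.1115
Short position value = −(long value) = S$18.11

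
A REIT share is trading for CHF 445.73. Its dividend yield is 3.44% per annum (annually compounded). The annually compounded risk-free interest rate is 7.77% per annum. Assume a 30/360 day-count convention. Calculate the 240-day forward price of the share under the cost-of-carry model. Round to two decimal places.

CHF 458.08

F = S · (1+r)^T / (1+q)^T
= 445.73 × 1.051151 / 1.022804 = 445.73 × 1.027715
F = CHF 458.08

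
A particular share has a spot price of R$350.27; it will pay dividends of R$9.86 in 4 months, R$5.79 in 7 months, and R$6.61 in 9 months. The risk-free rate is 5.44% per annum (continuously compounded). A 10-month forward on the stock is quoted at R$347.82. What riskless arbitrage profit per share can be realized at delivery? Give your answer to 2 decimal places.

R$3.95 per share

PV(dividends) I = 9.86·e^(−0.0544·4/12) + 5.79·e^(−0.0544·7/12) + 6.61·e^(−0.0544·9/12) = 21.6377
Fair forward F* = (S − I)·e^(rT) = (350.27 − 21.6377)·e^0.045333 = 328.6323 × 1.046376 = 343.8730
Market R$347.82 > fair 343.8730: forward overpriced → cash-and-carry (borrow at r, buy the stock and collect the dividends, short the forward).
Profit at T = |F_mkt − F*| = |347.82 − 343.8730| = R$3.95 per share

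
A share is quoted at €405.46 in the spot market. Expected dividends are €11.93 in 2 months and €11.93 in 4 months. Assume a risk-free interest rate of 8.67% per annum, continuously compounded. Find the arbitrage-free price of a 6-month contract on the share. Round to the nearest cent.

€399.04

PV(dividends) I = 11.93·e^(−0.0867·2/12) + 11.93·e^(−0.0867·4/12)
I = 11.7589 + 11.5902 = 23.3491
F = (S − I)·e^(rT) = (405.46 − 23.3491) · e^(0.0867·6/12)
= 382.1109 · e^0.043350 = 382.1109 × 1.044303 = €399.04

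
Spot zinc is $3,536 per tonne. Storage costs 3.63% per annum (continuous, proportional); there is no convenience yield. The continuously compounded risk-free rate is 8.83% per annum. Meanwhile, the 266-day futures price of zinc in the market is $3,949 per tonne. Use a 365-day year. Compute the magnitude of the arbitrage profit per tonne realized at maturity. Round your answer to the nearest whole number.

Fair futures: F* = S·e^(carry·T), with carry = (r + u) = 0.0883 + 0.0363 = 0.1246
F* = 3536 · e^(0.1246 × 266/365) = 3536 · e^0.090804 = 3536 × 1.095054 = $3872.1109
Market $3949 > fair $3872.1109: forward overpriced → cash-and-carry (buy spot, short the forward).
At maturity, profit = |F_mkt − F*| = |3949 − 3872.1109| = $77 per tonne

$77 per tonne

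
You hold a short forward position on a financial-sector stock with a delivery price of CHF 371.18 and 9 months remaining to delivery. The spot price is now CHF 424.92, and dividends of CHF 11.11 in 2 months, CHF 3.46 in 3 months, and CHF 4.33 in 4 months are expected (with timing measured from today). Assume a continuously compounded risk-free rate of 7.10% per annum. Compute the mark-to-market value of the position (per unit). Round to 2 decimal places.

PV(remaining dividends) I = 11.11·e^(−0.0710·2/12) + 3.46·e^(−0.0710·3/12) + 4.33·e^(−0.0710·4/12) = 18.6072
Current forward F = (S − I)·e^(rT) = (424.92 − 18.6072)·e^(0.0710·9/12) = 406.3128 × 1.054693 = 428.5353
Value (long) = (F − K)·e^(−rT) = (428.5353 − 371.18) × 0.948143 = 54.3810
Short position value = −(long value) = -CHF 54.38

-CHF 54.38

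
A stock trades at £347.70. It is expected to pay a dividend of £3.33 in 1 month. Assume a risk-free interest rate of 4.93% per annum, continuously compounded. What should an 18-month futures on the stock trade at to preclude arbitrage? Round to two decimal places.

PV(dividends) I = 3.33·e^(−0.0493·1/12)
I = 3.3163
F = (S − I)·e^(rT) = (347.70 − 3.3163) · e^(0.0493·18/12)
= 344.3837 · e^0.073950 = 344.3837 × 1.076753 = £370.82

£370.82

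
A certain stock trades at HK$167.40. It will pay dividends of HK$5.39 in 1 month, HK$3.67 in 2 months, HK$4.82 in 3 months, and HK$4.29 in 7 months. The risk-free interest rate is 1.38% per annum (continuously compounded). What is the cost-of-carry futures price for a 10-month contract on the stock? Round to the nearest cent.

PV(dividends) I = 5.39·e^(−0.0138·1/12) + 3.67·e^(−0.0138·2/12) + 4.82·e^(−0.0138·3/12) + 4.29·e^(−0.0138·7/12)
I = 5.3838 + 3.6616 + 4.8034 + 4.2556 = 18.1044
F = (S − I)·e^(rT) = (167.40 − 18.1044) · e^(0.0138·10/12)
= 149.2956 · e^0.011500 = 149.2956 × 1.011566 = HK$151.02

HK$151.02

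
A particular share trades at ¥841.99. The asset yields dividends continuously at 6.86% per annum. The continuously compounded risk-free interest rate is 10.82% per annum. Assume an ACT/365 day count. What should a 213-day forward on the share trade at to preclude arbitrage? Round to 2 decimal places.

F = S·e^((r − q)T) = 841.99 · e^((0.1082 − 0.0686) × 213/365)
= 841.99 · e^0.023109 = 841.99 × 1.023378
F = ¥861.67

¥861.67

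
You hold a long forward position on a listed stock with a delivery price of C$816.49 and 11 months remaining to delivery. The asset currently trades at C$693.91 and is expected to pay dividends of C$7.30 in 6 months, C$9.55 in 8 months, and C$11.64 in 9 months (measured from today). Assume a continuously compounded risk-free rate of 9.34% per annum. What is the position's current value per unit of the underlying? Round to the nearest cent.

PV(remaining dividends) I = 7.30·e^(−0.0934·6/12) + 9.55·e^(−0.0934·8/12) + 11.64·e^(−0.0934·9/12) = 26.7929
Current forward F = (S − I)·e^(rT) = (693.91 − 26.7929)·e^(0.0934·11/12) = 667.1171 × 1.089389 = 726.7500
Value (long) = (F − K)·e^(−rT) = (726.7500 − 816.49) × 0.917946 = -82.3765
Value = -C$82.38

-C$82.38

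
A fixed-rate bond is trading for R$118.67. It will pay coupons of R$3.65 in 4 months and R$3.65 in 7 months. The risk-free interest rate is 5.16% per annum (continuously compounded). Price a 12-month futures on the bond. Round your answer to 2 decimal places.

PV(coupons) I = 3.65·e^(−0.0516·4/12) + 3.65·e^(−0.0516·7/12)
I = 3.5878 + 3.5418 = 7.1296
F = (S − I)·e^(rT) = (118.67 − 7.1296) · e^(0.0516·12/12)
= 111.5404 · e^0.051600 = 111.5404 × 1.052954 = R$117.45

R$117.45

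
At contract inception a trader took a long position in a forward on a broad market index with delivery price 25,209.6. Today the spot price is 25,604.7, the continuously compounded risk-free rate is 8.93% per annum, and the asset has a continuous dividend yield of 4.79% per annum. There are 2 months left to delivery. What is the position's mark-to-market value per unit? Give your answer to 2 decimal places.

Current fair forward for the remaining 2 months: F = S·e^((r − q)·T), (r − q) = 0.0893 − 0.0479 = 0.0414
F = 25604.7 · e^(0.0414 × 2/12) = 25604.7 × 1.00692386 = 25781.9834
Value of long forward = (F − K)·e^(−rT) = (25781.9834 − 25209.6) · e^(−0.0893·2/12)
= 572.3834 × 0.98522688 = 563.93

563.93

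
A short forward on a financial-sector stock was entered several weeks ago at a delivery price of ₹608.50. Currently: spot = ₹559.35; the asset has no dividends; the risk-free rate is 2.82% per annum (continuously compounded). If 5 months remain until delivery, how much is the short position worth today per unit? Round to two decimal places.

₹42.04

Current fair forward for the remaining 5 months: F = S·e^(r·T), r = 0.0282
F = 559.35 · e^(0.0282 × 5/12) = 559.35 × 1.011819 = 565.9610
Value of long forward = (F − K)·e^(−rT) = (565.9610 − 608.50) · e^(−0.0282·5/12)
= -42.5390 × 0.988319 = -42.04
Short position value = −(long value) = ₹42.04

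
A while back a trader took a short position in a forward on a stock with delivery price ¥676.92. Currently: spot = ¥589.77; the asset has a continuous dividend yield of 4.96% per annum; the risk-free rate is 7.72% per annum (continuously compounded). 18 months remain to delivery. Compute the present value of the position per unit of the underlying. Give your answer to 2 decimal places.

¥55.42

Current fair forward for the remaining 18 months: F = S·e^((r − q)·T), (r − q) = 0.0772 − 0.0496 = 0.0276
F = 589.77 · e^(0.0276 × 18/12) = 589.77 × 1.042269 = 614.6990
Value of long forward = (F − K)·e^(−rT) = (614.6990 − 676.92) · e^(−0.0772·18/12)
= -62.2210 × 0.890653 = -55.42
Short position value = −(long value) = ¥55.42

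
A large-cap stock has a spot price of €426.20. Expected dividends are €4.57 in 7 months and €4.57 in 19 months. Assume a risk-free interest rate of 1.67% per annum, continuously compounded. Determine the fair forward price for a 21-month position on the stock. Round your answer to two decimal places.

€429.60

PV(dividends) I = 4.57·e^(−0.0167·7/12) + 4.57·e^(−0.0167·19/12)
I = 4.5257 + 4.4507 = 8.9764
F = (S − I)·e^(rT) = (426.20 − 8.9764) · e^(0.0167·21/12)
= 417.2236 · e^0.029225 = 417.2236 × 1.029656 = €429.60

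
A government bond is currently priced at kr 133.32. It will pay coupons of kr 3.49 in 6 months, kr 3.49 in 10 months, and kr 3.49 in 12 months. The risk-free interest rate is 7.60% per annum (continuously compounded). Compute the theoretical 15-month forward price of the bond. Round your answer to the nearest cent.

PV(coupons) I = 3.49·e^(−0.0760·6/12) + 3.49·e^(−0.0760·10/12) + 3.49·e^(−0.0760·12/12)
I = 3.3599 + 3.2758 + 3.2346 = 9.8703
F = (S − I)·e^(rT) = (133.32 − 9.8703) · e^(0.0760·15/12)
= 123.4497 · e^0.095000 = 123.4497 × 1.099659 = kr 135.75

kr 135.75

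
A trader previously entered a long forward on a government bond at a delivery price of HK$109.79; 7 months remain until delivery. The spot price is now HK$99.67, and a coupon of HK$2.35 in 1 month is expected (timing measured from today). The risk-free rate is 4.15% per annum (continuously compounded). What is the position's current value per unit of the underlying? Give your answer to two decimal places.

PV(remaining coupons) I = 2.35·e^(−0.0415·1/12) = 2.3419
Current forward F = (S − I)·e^(rT) = (99.67 − 2.3419)·e^(0.0415·7/12) = 97.3281 × 1.024504 = 99.7130
Value (long) = (F − K)·e^(−rT) = (99.7130 − 109.79) × 0.976082 = -9.8360
Value = -HK$9.84

-HK$9.84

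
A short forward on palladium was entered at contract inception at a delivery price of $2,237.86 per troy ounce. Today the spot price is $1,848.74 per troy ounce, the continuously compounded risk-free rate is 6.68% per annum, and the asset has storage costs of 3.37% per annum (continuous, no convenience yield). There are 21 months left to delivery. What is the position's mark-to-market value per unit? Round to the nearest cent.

Current fair forward for the remaining 21 months: F = S·e^((r + u)·T), (r + u) = 0.0668 + 0.0337 = 0.1005
F = 1848.74 · e^(0.1005 × 21/12) = 1848.74 × 1.19228901 = 2204.2324
Value of long forward = (F − K)·e^(−rT) = (2204.2324 − 2237.86) · e^(−0.0668·21/12)
= -33.6276 × 0.88967416 = -29.92
Short position value = −(long value) = $29.92

$29.92 per troy ounce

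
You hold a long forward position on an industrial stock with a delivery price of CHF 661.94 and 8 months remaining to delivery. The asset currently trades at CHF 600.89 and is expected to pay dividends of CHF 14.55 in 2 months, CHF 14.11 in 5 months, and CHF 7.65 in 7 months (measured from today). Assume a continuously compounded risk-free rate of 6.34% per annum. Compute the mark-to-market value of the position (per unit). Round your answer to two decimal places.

-CHF 69.17

PV(remaining dividends) I = 14.55·e^(−0.0634·2/12) + 14.11·e^(−0.0634·5/12) + 7.65·e^(−0.0634·7/12) = 35.5115
Current forward F = (S − I)·e^(rT) = (600.89 − 35.5115)·e^(0.0634·8/12) = 565.3785 × 1.043173 = 589.7876
Value (long) = (F − K)·e^(−rT) = (589.7876 − 661.94) × 0.958614 = -69.1663
Value = -CHF 69.17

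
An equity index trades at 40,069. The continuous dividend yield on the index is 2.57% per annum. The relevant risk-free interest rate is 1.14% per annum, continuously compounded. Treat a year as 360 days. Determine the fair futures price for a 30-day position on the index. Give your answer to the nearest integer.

F = S·e^((r − q)T) = 40069 · e^((0.0114 − 0.0257) × 30/360)
= 40069 · e^-0.001192 = 40069 × 0.998809
F = 40,021

40,021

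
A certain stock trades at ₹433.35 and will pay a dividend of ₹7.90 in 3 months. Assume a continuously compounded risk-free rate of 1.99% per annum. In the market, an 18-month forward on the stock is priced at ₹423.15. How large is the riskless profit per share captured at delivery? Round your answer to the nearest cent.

₹15.23 per share

PV(dividends) I = 7.90·e^(−0.0199·3/12) = 7.8608
Fair forward F* = (S − I)·e^(rT) = (433.35 − 7.8608)·e^0.029850 = 425.4892 × 1.030300 = 438.3815
Market ₹423.15 < fair 438.3815: forward underpriced → reverse cash-and-carry (short the stock, invest proceeds at r, pay the dividends, go long the forward).
Profit at T = |F_mkt − F*| = |423.15 − 438.3815| = ₹15.23 per share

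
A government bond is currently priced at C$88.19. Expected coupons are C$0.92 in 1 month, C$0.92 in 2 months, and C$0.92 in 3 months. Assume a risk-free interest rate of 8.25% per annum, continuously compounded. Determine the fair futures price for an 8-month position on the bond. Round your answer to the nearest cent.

C$90.30

PV(coupons) I = 0.92·e^(−0.0825·1/12) + 0.92·e^(−0.0825·2/12) + 0.92·e^(−0.0825·3/12)
I = 0.9137 + 0.9074 + 0.9012 = 2.7223
F = (S − I)·e^(rT) = (88.19 − 2.7223) · e^(0.0825·8/12)
= 85.4677 · e^0.055000 = 85.4677 × 1.056541 = C$90.30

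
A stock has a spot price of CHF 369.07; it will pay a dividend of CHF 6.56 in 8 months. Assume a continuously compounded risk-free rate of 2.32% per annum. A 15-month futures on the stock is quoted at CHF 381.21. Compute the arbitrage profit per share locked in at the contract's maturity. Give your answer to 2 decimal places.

CHF 7.93 per share

PV(dividends) I = 6.56·e^(−0.0232·8/12) = 6.4593
Fair futures F* = (S − I)·e^(rT) = (369.07 − 6.4593)·e^0.029000 = 362.6107 × 1.029425 = 373.2805
Market CHF 381.21 > fair 373.2805: forward overpriced → cash-and-carry (borrow at r, buy the stock and collect the dividends, short the forward).
Profit at T = |F_mkt − F*| = |381.21 − 373.2805| = CHF 7.93 per share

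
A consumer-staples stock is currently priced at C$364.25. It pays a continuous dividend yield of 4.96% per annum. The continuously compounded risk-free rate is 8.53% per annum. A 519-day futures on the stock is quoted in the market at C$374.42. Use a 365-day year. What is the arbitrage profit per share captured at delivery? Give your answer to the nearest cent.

Fair futures: F* = S·e^(carry·T), with carry = (r − q) = 0.0853 − 0.0496 = 0.0357
F* = 364.25 · e^(0.0357 × 519/365) = 364.25 · e^0.050762 = 364.25 × 1.052072 = C$383.2172
Market C$374.42 < fair C$383.2172: forward underpriced → reverse cash-and-carry (short spot, go long the forward).
At maturity, profit = |F_mkt − F*| = |374.42 − 383.2172| = C$8.80 per share

C$8.80 per share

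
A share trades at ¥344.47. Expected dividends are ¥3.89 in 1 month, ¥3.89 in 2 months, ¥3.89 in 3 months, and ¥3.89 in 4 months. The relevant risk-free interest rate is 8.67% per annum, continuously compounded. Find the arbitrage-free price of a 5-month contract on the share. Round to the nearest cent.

¥341.30

PV(dividends) I = 3.89·e^(−0.0867·1/12) + 3.89·e^(−0.0867·2/12) + 3.89·e^(−0.0867·3/12) + 3.89·e^(−0.0867·4/12)
I = 3.8620 + 3.8342 + 3.8066 + 3.7792 = 15.2820
F = (S − I)·e^(rT) = (344.47 − 15.2820) · e^(0.0867·5/12)
= 329.1880 · e^0.036125 = 329.1880 × 1.036785 = ¥341.30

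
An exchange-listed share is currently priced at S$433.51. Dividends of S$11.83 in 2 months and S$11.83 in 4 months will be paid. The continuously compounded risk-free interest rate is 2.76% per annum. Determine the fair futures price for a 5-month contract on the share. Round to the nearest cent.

S$414.75

PV(dividends) I = 11.83·e^(−0.0276·2/12) + 11.83·e^(−0.0276·4/12)
I = 11.7757 + 11.7217 = 23.4974
F = (S − I)·e^(rT) = (433.51 − 23.4974) · e^(0.0276·5/12)
= 410.0126 · e^0.011500 = 410.0126 × 1.011566 = S$414.75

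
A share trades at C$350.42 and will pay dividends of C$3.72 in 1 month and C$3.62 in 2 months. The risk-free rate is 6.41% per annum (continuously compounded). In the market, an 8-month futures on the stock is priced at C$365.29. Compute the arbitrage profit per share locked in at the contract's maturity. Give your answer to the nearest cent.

PV(dividends) I = 3.72·e^(−0.0641·1/12) + 3.62·e^(−0.0641·2/12) = 7.2817
Fair futures F* = (S − I)·e^(rT) = (350.42 − 7.2817)·e^0.042733 = 343.1383 × 1.043659 = 358.1194
Market C$365.29 > fair 358.1194: forward overpriced → cash-and-carry (borrow at r, buy the stock and collect the dividends, short the forward).
Profit at T = |F_mkt − F*| = |365.29 − 358.1194| = C$7.17 per share

C$7.17 per share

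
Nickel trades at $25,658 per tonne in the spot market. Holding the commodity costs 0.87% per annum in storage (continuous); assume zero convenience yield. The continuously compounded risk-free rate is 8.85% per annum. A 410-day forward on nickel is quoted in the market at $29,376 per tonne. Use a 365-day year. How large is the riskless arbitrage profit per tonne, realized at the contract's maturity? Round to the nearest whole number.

$758 per tonne

Fair forward: F* = S·e^(carry·T), with carry = (r + u) = 0.0885 + 0.0087 = 0.0972
F* = 25658 · e^(0.0972 × 410/365) = 25658 · e^0.109184 = 25658 × 1.115368 = $28618.1121
Market $29376 > fair $28618.1121: forward overpriced → cash-and-carry (buy spot, short the forward).
At maturity, profit = |F_mkt − F*| = |29376 − 28618.1121| = $758 per tonne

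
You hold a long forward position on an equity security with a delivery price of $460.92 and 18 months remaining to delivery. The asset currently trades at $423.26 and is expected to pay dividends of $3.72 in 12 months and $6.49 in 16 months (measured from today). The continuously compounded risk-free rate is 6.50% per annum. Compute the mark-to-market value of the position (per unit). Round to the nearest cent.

-$4.28

PV(remaining dividends) I = 3.72·e^(−0.0650·12/12) + 6.49·e^(−0.0650·16/12) = 9.4371
Current forward F = (S − I)·e^(rT) = (423.26 − 9.4371)·e^(0.0650·18/12) = 413.8229 × 1.102411 = 456.2029
Value (long) = (F − K)·e^(−rT) = (456.2029 − 460.92) × 0.907102 = -4.2789
Value = -$4.28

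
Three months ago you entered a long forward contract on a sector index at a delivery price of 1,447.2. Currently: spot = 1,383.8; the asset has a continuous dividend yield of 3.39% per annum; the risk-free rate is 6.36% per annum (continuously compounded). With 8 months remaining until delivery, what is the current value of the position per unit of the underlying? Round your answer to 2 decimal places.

-34.24

Current fair forward for the remaining 8 months: F = S·e^((r − q)·T), (r − q) = 0.0636 − 0.0339 = 0.0297
F = 1383.8 · e^(0.0297 × 8/12) = 1383.8 × 1.01999732 = 1411.4723
Value of long forward = (F − K)·e^(−rT) = (1411.4723 − 1447.2) · e^(−0.0636·8/12)
= -35.7277 × 0.95848631 = -34.24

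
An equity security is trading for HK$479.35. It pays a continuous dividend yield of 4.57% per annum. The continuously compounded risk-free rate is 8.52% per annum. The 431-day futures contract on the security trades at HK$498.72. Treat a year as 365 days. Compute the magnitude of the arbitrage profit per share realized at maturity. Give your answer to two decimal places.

HK$3.52 per share

Fair futures: F* = S·e^(carry·T), with carry = (r − q) = 0.0852 − 0.0457 = 0.0395
F* = 479.35 · e^(0.0395 × 431/365) = 479.35 · e^0.046642 = 479.35 × 1.047747 = HK$502.2375
Market HK$498.72 < fair HK$502.2375: forward underpriced → reverse cash-and-carry (short spot, go long the forward).
At maturity, profit = |F_mkt − F*| = |498.72 − 502.2375| = HK$3.52 per share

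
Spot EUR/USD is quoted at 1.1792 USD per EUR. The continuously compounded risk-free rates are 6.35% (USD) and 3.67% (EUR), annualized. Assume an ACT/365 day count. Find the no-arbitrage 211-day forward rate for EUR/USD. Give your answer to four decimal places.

F = S·e^((r_USD − r_EUR)T) = 1.1792 · e^((0.0635 − 0.0367) × 211/365)
= 1.1792 · e^0.015493 = 1.1792 × 1.015614
F = 1.1976 USD per EUR

1.1976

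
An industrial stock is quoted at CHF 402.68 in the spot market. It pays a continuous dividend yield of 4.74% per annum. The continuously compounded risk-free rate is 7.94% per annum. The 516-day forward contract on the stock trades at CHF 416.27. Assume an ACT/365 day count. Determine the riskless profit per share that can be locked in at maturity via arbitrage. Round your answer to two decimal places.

CHF 5.04 per share

Fair forward: F* = S·e^(carry·T), with carry = (r − q) = 0.0794 − 0.0474 = 0.0320
F* = 402.68 · e^(0.0320 × 516/365) = 402.68 · e^0.045238 = 402.68 × 1.046277 = CHF 421.3148
Market CHF 416.27 < fair CHF 421.3148: forward underpriced → reverse cash-and-carry (short spot, go long the forward).
At maturity, profit = |F_mkt − F*| = |416.27 − 421.3148| = CHF 5.04 per share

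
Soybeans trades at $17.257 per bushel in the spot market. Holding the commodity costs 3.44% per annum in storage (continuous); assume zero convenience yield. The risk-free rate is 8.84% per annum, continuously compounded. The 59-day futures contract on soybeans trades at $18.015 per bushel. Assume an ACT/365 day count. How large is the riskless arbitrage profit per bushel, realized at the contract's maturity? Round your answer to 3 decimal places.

$0.412 per bushel

Fair futures: F* = S·e^(carry·T), with carry = (r + u) = 0.0884 + 0.0344 = 0.1228
F* = 17.257 · e^(0.1228 × 59/365) = 17.257 · e^0.019850 = 17.257 × 1.020048 = $17.6030
Market $18.015 > fair $17.6030: forward overpriced → cash-and-carry (buy spot, short the forward).
At maturity, profit = |F_mkt − F*| = |18.015 − 17.6030| = $0.412 per bushel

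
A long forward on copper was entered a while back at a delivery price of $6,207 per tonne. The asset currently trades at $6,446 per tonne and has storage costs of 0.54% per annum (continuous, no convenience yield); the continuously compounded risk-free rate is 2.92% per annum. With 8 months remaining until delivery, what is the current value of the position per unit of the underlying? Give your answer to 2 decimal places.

$381.91 per tonne

Current fair forward for the remaining 8 months: F = S·e^((r + u)·T), (r + u) = 0.0292 + 0.0054 = 0.0346
F = 6446 · e^(0.0346 × 8/12) = 6446 × 1.02333476 = 6596.4159
Value of long forward = (F − K)·e^(−rT) = (6596.4159 − 6207) · e^(−0.0292·8/12)
= 389.4159 × 0.98072159 = 381.91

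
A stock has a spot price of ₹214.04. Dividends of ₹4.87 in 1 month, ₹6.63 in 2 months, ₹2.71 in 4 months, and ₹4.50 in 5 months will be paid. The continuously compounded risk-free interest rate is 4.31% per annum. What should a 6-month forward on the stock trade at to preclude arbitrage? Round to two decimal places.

PV(dividends) I = 4.87·e^(−0.0431·1/12) + 6.63·e^(−0.0431·2/12) + 2.71·e^(−0.0431·4/12) + 4.50·e^(−0.0431·5/12)
I = 4.8525 + 6.5825 + 2.6713 + 4.4199 = 18.5262
F = (S − I)·e^(rT) = (214.04 − 18.5262) · e^(0.0431·6/12)
= 195.5138 · e^0.021550 = 195.5138 × 1.021784 = ₹199.77

₹199.77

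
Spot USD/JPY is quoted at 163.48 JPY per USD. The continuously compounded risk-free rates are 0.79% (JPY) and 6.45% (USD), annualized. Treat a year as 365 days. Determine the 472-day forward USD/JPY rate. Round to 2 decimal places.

151.94

F = S·e^((r_JPY − r_USD)T) = 163.48 · e^((0.0079 − 0.0645) × 472/365)
= 163.48 · e^-0.073192 = 163.48 × 0.929422
F = 151.94 JPY per USD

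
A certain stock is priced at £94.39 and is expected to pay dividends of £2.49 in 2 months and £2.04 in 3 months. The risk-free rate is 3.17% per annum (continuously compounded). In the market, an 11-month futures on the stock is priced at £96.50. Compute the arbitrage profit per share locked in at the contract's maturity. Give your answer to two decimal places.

PV(dividends) I = 2.49·e^(−0.0317·2/12) + 2.04·e^(−0.0317·3/12) = 4.5008
Fair futures F* = (S − I)·e^(rT) = (94.39 − 4.5008)·e^0.029058 = 89.8892 × 1.029484 = 92.5395
Market £96.50 > fair 92.5395: forward overpriced → cash-and-carry (borrow at r, buy the stock and collect the dividends, short the forward).
Profit at T = |F_mkt − F*| = |96.50 − 92.5395| = £3.96 per share

£3.96 per share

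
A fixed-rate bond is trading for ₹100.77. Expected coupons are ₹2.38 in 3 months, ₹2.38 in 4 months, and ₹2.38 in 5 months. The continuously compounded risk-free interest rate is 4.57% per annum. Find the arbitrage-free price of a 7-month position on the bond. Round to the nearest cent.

PV(coupons) I = 2.38·e^(−0.0457·3/12) + 2.38·e^(−0.0457·4/12) + 2.38·e^(−0.0457·5/12)
I = 2.3530 + 2.3440 + 2.3351 = 7.0321
F = (S − I)·e^(rT) = (100.77 − 7.0321) · e^(0.0457·7/12)
= 93.7379 · e^0.026658 = 93.7379 × 1.027017 = ₹96.27

₹96.27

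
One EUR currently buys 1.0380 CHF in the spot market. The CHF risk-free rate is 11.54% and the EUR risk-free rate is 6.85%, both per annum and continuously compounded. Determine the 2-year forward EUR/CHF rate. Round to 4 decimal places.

1.1401

F = S·e^((r_CHF − r_EUR)T) = 1.0380 · e^((0.1154 − 0.0685) × 2)
= 1.0380 · e^0.093800 = 1.0380 × 1.098340
F = 1.1401 CHF per EUR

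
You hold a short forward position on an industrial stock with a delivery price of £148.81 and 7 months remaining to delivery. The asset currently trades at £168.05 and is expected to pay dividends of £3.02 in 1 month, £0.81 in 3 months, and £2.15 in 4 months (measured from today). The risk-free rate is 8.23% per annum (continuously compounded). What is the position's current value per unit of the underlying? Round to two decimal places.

-£20.33

PV(remaining dividends) I = 3.02·e^(−0.0823·1/12) + 0.81·e^(−0.0823·3/12) + 2.15·e^(−0.0823·4/12) = 5.8847
Current forward F = (S − I)·e^(rT) = (168.05 − 5.8847)·e^(0.0823·7/12) = 162.1653 × 1.049179 = 170.1404
Value (long) = (F − K)·e^(−rT) = (170.1404 − 148.81) × 0.953126 = 20.3306
Short position value = −(long value) = -£20.33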